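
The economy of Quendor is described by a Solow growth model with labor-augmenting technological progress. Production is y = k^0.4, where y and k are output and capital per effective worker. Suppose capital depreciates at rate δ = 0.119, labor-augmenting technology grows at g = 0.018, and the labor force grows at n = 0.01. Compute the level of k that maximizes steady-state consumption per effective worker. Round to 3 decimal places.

k_gold ≈ 5.304

Capital per effective worker breaks even when investment replaces (n + g + δ)·k; here n + g + δ = 0.147.
Setting f'(k) = n+g+δ gives 0.4·k^(0.4−1) = 0.147, hence k_gold = (0.4/0.147)^(1/0.6) ≈ 5.3036.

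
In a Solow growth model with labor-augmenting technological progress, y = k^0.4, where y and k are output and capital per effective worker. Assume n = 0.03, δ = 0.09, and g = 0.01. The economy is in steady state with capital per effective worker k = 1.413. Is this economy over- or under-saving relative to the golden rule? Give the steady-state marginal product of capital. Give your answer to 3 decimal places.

The effective depreciation rate is n + g + δ = 0.03 + 0.01 + 0.09 = 0.13.
MPK = 0.4·k^(0.4−1) = 0.4·1.413^(-0.6) ≈ 0.3251.
MPK > 0.13, so the economy is dynamically efficient (under-saving).

under-saving; MPK ≈ 0.325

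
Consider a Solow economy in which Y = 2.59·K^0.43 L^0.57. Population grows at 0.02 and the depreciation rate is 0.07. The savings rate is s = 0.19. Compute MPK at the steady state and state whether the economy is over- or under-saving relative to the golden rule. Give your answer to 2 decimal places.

Capital per worker breaks even when investment replaces (n + δ)·k; here n + δ = 0.09.
Steady-state k*: s·A·k^0.43 = 0.09·k gives k* = (0.19·2.59/0.09)^(1/0.57) ≈ 19.6972.
MPK = 0.43·2.59·19.6972^(-0.57) ≈ 0.2037.
MPK > n+δ = 0.09, so the economy is dynamically efficient (under-saving).

under-saving; MPK ≈ 0.20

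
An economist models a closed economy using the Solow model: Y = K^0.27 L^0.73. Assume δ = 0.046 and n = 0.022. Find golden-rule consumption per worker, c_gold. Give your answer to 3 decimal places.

c_gold ≈ 1.216

Break-even investment rate: n + δ = 0.022 + 0.046 = 0.068.
At the golden rule the marginal product of capital equals n+δ: 0.27·k^(0.27−1) = 0.068. Solving, k_gold = (0.27/0.068)^(1/0.73) ≈ 6.6122.
y_gold = 6.6122^0.27 ≈ 1.6653.
c_gold = y_gold − (n+δ)·k_gold = 1.6653 − 0.068·6.6122 ≈ 1.2157.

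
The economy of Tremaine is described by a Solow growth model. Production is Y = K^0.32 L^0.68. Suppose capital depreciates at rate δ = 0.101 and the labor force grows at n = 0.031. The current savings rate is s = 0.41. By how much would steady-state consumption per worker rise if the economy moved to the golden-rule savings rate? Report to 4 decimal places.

The effective depreciation rate is n + δ = 0.031 + 0.101 = 0.132.
Current steady state (s = 0.41): k* = (0.41/0.132)^(1/0.68) ≈ 5.2947, y* = 5.2947^0.32 ≈ 1.7046, c* = (1−0.41)·1.7046 ≈ 1.0057.
Maximizing c = f(k) − (n+δ)·k gives f'(k) = n+δ, i.e. 0.32·k^(0.32−1) = 0.132, so k_gold = (0.32/0.132)^(1/0.68) ≈ 3.6775.
y_gold = 3.6775^0.32 ≈ 1.5170, c_gold = y_gold − 0.132·k_gold ≈ 1.0315.
Gain: Δc = 1.0315 − 1.0057 ≈ 0.0258.

Δc ≈ 0.0258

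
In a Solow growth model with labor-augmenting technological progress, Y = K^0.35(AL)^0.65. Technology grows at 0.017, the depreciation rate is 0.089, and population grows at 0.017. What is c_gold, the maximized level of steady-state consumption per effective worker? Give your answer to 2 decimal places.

Break-even investment rate: n + g + δ = 0.017 + 0.017 + 0.089 = 0.123.
Maximizing c = f(k) − (n+g+δ)·k gives f'(k) = n+g+δ, i.e. 0.35·k^(0.35−1) = 0.123, so k_gold = (0.35/0.123)^(1/0.65) ≈ 4.9970.
y_gold = 4.9970^0.35 ≈ 1.7561.
c_gold = y_gold − (n+g+δ)·k_gold = 1.7561 − 0.123·4.9970 ≈ 1.1415.

c_gold ≈ 1.14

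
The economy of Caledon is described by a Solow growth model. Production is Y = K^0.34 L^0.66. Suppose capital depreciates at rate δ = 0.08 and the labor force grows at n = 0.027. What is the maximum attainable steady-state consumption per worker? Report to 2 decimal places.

n + δ = 0.027 + 0.08 = 0.107.
At the golden rule the marginal product of capital equals n+δ: 0.34·k^(0.34−1) = 0.107. Solving, k_gold = (0.34/0.107)^(1/0.66) ≈ 5.7643.
y_gold = 5.7643^0.34 ≈ 1.8141.
c_gold = y_gold − (n+δ)·k_gold = 1.8141 − 0.107·5.7643 ≈ 1.1973.

c_gold ≈ 1.20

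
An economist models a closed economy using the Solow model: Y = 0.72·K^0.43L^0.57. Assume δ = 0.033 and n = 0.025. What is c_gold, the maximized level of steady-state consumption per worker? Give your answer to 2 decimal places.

c_gold ≈ 1.45

Break-even investment rate: n + δ = 0.025 + 0.033 = 0.058.
Setting f'(k) = n+δ gives 0.43·0.72·k^(0.43−1) = 0.058, hence k_gold = (0.43·0.72/0.058)^(1/0.57) ≈ 18.8840.
y_gold = 0.72·18.8840^0.43 ≈ 2.5471.
c_gold = y_gold − (n+δ)·k_gold = 2.5471 − 0.058·18.8840 ≈ 1.4519.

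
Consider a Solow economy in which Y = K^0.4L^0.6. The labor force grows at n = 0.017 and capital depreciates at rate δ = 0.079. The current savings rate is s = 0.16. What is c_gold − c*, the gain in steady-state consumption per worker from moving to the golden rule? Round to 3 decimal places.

The effective depreciation rate is n + δ = 0.017 + 0.079 = 0.096.
Current steady state (s = 0.16): k* = (0.16/0.096)^(1/0.6) ≈ 2.3429, y* = 2.3429^0.4 ≈ 1.4057, c* = (1−0.16)·1.4057 ≈ 1.1808.
Setting f'(k) = n+δ gives 0.4·k^(0.4−1) = 0.096, hence k_gold = (0.4/0.096)^(1/0.6) ≈ 10.7890.
y_gold = 10.7890^0.4 ≈ 2.5894, c_gold = y_gold − 0.096·k_gold ≈ 1.5536.
Gain: Δc = 1.5536 − 1.1808 ≈ 0.3728.

Δc ≈ 0.373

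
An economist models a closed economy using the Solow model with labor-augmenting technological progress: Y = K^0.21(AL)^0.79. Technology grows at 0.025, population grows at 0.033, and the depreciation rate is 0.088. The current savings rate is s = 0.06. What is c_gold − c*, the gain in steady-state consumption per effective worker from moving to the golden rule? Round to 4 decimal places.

Δc ≈ 0.1280

The effective depreciation rate is n + g + δ = 0.033 + 0.025 + 0.088 = 0.146.
Current steady state (s = 0.06): k* = (0.06/0.146)^(1/0.79) ≈ 0.3244, y* = 0.3244^0.21 ≈ 0.7895, c* = (1−0.06)·0.7895 ≈ 0.7421.
Setting f'(k) = n+g+δ gives 0.21·k^(0.21−1) = 0.146, hence k_gold = (0.21/0.146)^(1/0.79) ≈ 1.5843.
y_gold = 1.5843^0.21 ≈ 1.1014, c_gold = y_gold − 0.146·k_gold ≈ 0.8701.
Gain: Δc = 0.8701 − 0.7421 ≈ 0.1280.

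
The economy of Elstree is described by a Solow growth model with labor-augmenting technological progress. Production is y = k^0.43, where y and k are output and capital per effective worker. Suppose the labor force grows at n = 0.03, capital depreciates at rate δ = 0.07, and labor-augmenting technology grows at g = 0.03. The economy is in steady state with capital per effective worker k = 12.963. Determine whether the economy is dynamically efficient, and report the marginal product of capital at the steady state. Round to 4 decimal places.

dynamically inefficient; MPK ≈ 0.0998

The effective depreciation rate is n + g + δ = 0.03 + 0.03 + 0.07 = 0.13.
MPK = 0.43·k^(0.43−1) = 0.43·12.963^(-0.57) ≈ 0.0998.
MPK < 0.13, so the economy is dynamically inefficient (over-saving).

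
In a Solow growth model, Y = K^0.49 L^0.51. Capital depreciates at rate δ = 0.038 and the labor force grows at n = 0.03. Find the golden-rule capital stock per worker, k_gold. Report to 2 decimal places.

k_gold ≈ 48.06

The effective depreciation rate is n + δ = 0.03 + 0.038 = 0.068.
Maximizing c = f(k) − (n+δ)·k gives f'(k) = n+δ, i.e. 0.49·k^(0.49−1) = 0.068, so k_gold = (0.49/0.068)^(1/0.51) ≈ 48.0551.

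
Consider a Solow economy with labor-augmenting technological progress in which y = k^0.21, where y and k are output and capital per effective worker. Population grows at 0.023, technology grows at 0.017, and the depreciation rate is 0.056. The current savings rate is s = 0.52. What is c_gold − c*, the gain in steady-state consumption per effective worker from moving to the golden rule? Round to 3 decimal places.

Δc ≈ 0.221

Capital per effective worker breaks even when investment replaces (n + g + δ)·k; here n + g + δ = 0.096.
Current steady state (s = 0.52): k* = (0.52/0.096)^(1/0.79) ≈ 8.4874, y* = 8.4874^0.21 ≈ 1.5669, c* = (1−0.52)·1.5669 ≈ 0.7521.
At the golden rule the marginal product of capital equals n+g+δ: 0.21·k^(0.21−1) = 0.096. Solving, k_gold = (0.21/0.096)^(1/0.79) ≈ 2.6935.
y_gold = 2.6935^0.21 ≈ 1.2313, c_gold = y_gold − 0.096·k_gold ≈ 0.9727.
Gain: Δc = 0.9727 − 0.7521 ≈ 0.2206.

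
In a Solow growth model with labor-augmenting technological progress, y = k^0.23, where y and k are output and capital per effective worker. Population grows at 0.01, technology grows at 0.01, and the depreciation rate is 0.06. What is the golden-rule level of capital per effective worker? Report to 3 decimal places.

k_gold ≈ 3.941

Break-even investment rate: n + g + δ = 0.01 + 0.01 + 0.06 = 0.08.
At the golden rule the marginal product of capital equals n+g+δ: 0.23·k^(0.23−1) = 0.08. Solving, k_gold = (0.23/0.08)^(1/0.77) ≈ 3.9412.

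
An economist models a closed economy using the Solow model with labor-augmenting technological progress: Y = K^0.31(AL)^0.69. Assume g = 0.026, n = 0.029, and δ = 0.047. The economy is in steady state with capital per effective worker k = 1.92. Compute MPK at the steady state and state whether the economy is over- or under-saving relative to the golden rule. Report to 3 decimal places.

n + g + δ = 0.029 + 0.026 + 0.047 = 0.102.
MPK = 0.31·k^(0.31−1) = 0.31·1.92^(-0.69) ≈ 0.1976.
MPK > 0.102, so the economy is dynamically efficient (under-saving).

under-saving; MPK ≈ 0.198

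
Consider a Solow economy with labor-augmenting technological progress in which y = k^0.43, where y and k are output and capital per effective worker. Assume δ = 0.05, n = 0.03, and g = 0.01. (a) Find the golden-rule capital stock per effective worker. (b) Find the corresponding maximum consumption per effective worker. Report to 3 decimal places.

(a) k_gold ≈ 15.546; (b) c_gold ≈ 1.855

Break-even investment rate: n + g + δ = 0.03 + 0.01 + 0.05 = 0.09.
Maximizing c = f(k) − (n+g+δ)·k gives f'(k) = n+g+δ, i.e. 0.43·k^(0.43−1) = 0.09, so k_gold = (0.43/0.09)^(1/0.57) ≈ 15.5462.
y_gold = 15.5462^0.43 ≈ 3.2539; c_gold = y_gold − 0.09·k_gold ≈ 1.8547.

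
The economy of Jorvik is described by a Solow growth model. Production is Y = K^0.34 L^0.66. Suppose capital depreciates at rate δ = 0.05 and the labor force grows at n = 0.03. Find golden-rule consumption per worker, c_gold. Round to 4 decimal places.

Capital per worker breaks even when investment replaces (n + δ)·k; here n + δ = 0.08.
At the golden rule the marginal product of capital equals n+δ: 0.34·k^(0.34−1) = 0.08. Solving, k_gold = (0.34/0.08)^(1/0.66) ≈ 8.9558.
y_gold = 8.9558^0.34 ≈ 2.1072.
c_gold = y_gold − (n+δ)·k_gold = 2.1072 − 0.08·8.9558 ≈ 1.3908.

c_gold ≈ 1.3908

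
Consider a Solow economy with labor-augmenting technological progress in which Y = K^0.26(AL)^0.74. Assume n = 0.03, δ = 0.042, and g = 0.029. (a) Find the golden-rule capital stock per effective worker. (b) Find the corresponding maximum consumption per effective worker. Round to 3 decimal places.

Break-even investment rate: n + g + δ = 0.03 + 0.029 + 0.042 = 0.101.
Golden rule sets MPK = n+g+δ: 0.26·k^(0.26−1) = 0.101, so k_gold = (0.26/0.101)^(1/0.74) ≈ 3.5887.
y_gold = 3.5887^0.26 ≈ 1.3941; c_gold = y_gold − 0.101·k_gold ≈ 1.0316.

(a) k_gold ≈ 3.589; (b) c_gold ≈ 1.032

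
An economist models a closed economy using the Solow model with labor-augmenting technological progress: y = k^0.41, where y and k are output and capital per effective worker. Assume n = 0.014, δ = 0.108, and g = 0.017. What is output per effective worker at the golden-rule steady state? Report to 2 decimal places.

y_gold ≈ 2.12

Break-even investment rate: n + g + δ = 0.014 + 0.017 + 0.108 = 0.139.
Maximizing c = f(k) − (n+g+δ)·k gives f'(k) = n+g+δ, i.e. 0.41·k^(0.41−1) = 0.139, so k_gold = (0.41/0.139)^(1/0.59) ≈ 6.2549.
Output: y_gold = k_gold^0.41 = 6.2549^0.41 ≈ 2.1206.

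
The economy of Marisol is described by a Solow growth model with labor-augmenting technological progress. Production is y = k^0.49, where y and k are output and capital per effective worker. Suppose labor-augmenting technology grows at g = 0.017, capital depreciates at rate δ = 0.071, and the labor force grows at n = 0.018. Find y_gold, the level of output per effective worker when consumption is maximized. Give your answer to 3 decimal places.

The effective depreciation rate is n + g + δ = 0.018 + 0.017 + 0.071 = 0.106.
Golden rule sets MPK = n+g+δ: 0.49·k^(0.49−1) = 0.106, so k_gold = (0.49/0.106)^(1/0.51) ≈ 20.1236.
Output: y_gold = k_gold^0.49 = 20.1236^0.49 ≈ 4.3533.

y_gold ≈ 4.353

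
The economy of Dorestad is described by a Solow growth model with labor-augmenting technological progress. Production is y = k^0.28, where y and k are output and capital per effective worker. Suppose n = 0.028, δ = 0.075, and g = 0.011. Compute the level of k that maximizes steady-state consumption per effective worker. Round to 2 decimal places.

Break-even investment rate: n + g + δ = 0.028 + 0.011 + 0.075 = 0.114.
Setting f'(k) = n+g+δ gives 0.28·k^(0.28−1) = 0.114, hence k_gold = (0.28/0.114)^(1/0.72) ≈ 3.4835.

k_gold ≈ 3.48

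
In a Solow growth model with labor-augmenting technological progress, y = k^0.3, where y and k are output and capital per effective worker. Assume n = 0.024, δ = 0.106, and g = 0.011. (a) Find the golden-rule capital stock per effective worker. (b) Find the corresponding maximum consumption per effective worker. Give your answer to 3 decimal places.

Break-even investment rate: n + g + δ = 0.024 + 0.011 + 0.106 = 0.141.
Golden rule sets MPK = n+g+δ: 0.3·k^(0.3−1) = 0.141, so k_gold = (0.3/0.141)^(1/0.7) ≈ 2.9406.
y_gold = 2.9406^0.3 ≈ 1.3821; c_gold = y_gold − 0.141·k_gold ≈ 0.9674.

(a) k_gold ≈ 2.941; (b) c_gold ≈ 0.967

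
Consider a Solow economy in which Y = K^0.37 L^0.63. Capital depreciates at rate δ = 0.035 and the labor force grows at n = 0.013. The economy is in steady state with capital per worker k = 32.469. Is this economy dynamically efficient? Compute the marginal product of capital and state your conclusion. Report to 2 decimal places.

dynamically inefficient; MPK ≈ 0.04

Break-even investment rate: n + δ = 0.013 + 0.035 = 0.048.
MPK = 0.37·k^(0.37−1) = 0.37·32.469^(-0.63) ≈ 0.0413.
MPK < 0.048, so the economy is dynamically inefficient (over-saving).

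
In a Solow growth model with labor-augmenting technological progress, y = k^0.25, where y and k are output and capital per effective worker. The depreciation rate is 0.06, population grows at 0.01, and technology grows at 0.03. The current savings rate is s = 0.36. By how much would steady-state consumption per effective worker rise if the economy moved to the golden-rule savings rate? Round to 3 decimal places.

n + g + δ = 0.01 + 0.03 + 0.06 = 0.1.
Current steady state (s = 0.36): k* = (0.36/0.1)^(1/0.75) ≈ 5.5174, y* = 5.5174^0.25 ≈ 1.5326, c* = (1−0.36)·1.5326 ≈ 0.9809.
Setting f'(k) = n+g+δ gives 0.25·k^(0.25−1) = 0.1, hence k_gold = (0.25/0.1)^(1/0.75) ≈ 3.3930.
y_gold = 3.3930^0.25 ≈ 1.3572, c_gold = y_gold − 0.1·k_gold ≈ 1.0179.
Gain: Δc = 1.0179 − 0.9809 ≈ 0.0370.

Δc ≈ 0.037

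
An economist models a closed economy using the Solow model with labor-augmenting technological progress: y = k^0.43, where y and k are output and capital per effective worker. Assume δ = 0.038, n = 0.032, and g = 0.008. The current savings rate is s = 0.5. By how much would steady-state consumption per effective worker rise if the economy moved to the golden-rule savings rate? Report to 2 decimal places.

Δc ≈ 0.04

Capital per effective worker breaks even when investment replaces (n + g + δ)·k; here n + g + δ = 0.078.
Current steady state (s = 0.5): k* = (0.5/0.078)^(1/0.57) ≈ 26.0358, y* = 26.0358^0.43 ≈ 4.0616, c* = (1−0.5)·4.0616 ≈ 2.0308.
Setting f'(k) = n+g+δ gives 0.43·k^(0.43−1) = 0.078, hence k_gold = (0.43/0.078)^(1/0.57) ≈ 19.9828.
y_gold = 19.9828^0.43 ≈ 3.6248, c_gold = y_gold − 0.078·k_gold ≈ 2.0661.
Gain: Δc = 2.0661 − 2.0308 ≈ 0.0353.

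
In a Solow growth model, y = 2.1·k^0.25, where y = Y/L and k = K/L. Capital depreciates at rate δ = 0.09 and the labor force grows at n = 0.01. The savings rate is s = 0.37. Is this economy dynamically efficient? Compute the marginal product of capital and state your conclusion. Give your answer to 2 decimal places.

dynamically inefficient; MPK ≈ 0.07

n + δ = 0.01 + 0.09 = 0.1.
Steady-state k*: s·A·k^0.25 = 0.1·k gives k* = (0.37·2.1/0.1)^(1/0.75) ≈ 15.3896.
MPK = 0.25·2.1·15.3896^(-0.75) ≈ 0.0676.
MPK < n+δ = 0.1, so the economy is dynamically inefficient (over-saving).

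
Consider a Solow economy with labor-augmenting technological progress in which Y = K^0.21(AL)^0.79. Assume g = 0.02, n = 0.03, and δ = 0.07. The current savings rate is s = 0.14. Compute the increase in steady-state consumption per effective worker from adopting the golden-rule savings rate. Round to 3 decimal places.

Δc ≈ 0.021

n + g + δ = 0.03 + 0.02 + 0.07 = 0.12.
Current steady state (s = 0.14): k* = (0.14/0.12)^(1/0.79) ≈ 1.2155, y* = 1.2155^0.21 ≈ 1.0418, c* = (1−0.14)·1.0418 ≈ 0.8960.
Setting f'(k) = n+g+δ gives 0.21·k^(0.21−1) = 0.12, hence k_gold = (0.21/0.12)^(1/0.79) ≈ 2.0307.
y_gold = 2.0307^0.21 ≈ 1.1604, c_gold = y_gold − 0.12·k_gold ≈ 0.9167.
Gain: Δc = 0.9167 − 0.8960 ≈ 0.0207.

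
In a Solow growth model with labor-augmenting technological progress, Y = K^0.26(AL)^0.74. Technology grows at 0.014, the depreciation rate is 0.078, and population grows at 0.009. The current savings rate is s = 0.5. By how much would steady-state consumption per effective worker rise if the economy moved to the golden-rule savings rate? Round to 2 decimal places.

Δc ≈ 0.15

Break-even investment rate: n + g + δ = 0.009 + 0.014 + 0.078 = 0.101.
Current steady state (s = 0.5): k* = (0.5/0.101)^(1/0.74) ≈ 8.6839, y* = 8.6839^0.26 ≈ 1.7541, c* = (1−0.5)·1.7541 ≈ 0.8771.
Maximizing c = f(k) − (n+g+δ)·k gives f'(k) = n+g+δ, i.e. 0.26·k^(0.26−1) = 0.101, so k_gold = (0.26/0.101)^(1/0.74) ≈ 3.5887.
y_gold = 3.5887^0.26 ≈ 1.3941, c_gold = y_gold − 0.101·k_gold ≈ 1.0316.
Gain: Δc = 1.0316 − 0.8771 ≈ 0.1545.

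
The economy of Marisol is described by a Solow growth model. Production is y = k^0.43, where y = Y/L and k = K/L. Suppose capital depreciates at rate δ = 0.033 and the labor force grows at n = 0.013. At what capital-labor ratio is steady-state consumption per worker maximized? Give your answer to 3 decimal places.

k_gold ≈ 50.466

The effective depreciation rate is n + δ = 0.013 + 0.033 = 0.046.
Golden rule sets MPK = n+δ: 0.43·k^(0.43−1) = 0.046, so k_gold = (0.43/0.046)^(1/0.57) ≈ 50.4663.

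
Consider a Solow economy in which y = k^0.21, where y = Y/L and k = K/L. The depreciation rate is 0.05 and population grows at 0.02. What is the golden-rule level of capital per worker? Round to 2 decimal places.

n + δ = 0.02 + 0.05 = 0.07.
At the golden rule the marginal product of capital equals n+δ: 0.21·k^(0.21−1) = 0.07. Solving, k_gold = (0.21/0.07)^(1/0.79) ≈ 4.0175.

k_gold ≈ 4.02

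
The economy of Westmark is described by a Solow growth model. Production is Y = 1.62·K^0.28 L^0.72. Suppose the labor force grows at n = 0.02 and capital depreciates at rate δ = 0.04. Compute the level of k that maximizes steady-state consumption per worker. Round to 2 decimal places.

k_gold ≈ 16.60

Capital per worker breaks even when investment replaces (n + δ)·k; here n + δ = 0.06.
Maximizing c = f(k) − (n+δ)·k gives f'(k) = n+δ, i.e. 0.28·1.62·k^(0.28−1) = 0.06, so k_gold = (0.28·1.62/0.06)^(1/0.72) ≈ 16.6023.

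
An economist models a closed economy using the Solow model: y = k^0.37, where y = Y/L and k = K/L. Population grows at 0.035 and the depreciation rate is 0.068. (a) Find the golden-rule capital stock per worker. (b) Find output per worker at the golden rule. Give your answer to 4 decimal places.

The effective depreciation rate is n + δ = 0.035 + 0.068 = 0.103.
At the golden rule the marginal product of capital equals n+δ: 0.37·k^(0.37−1) = 0.103. Solving, k_gold = (0.37/0.103)^(1/0.63) ≈ 7.6126.
y_gold = 7.6126^0.37 ≈ 2.1192.

(a) k_gold ≈ 7.6126; (b) y_gold ≈ 2.1192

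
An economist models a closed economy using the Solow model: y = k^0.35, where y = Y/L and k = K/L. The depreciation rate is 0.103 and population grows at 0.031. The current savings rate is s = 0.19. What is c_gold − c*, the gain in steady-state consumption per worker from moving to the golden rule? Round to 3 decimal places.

Δc ≈ 0.112

The effective depreciation rate is n + δ = 0.031 + 0.103 = 0.134.
Current steady state (s = 0.19): k* = (0.19/0.134)^(1/0.65) ≈ 1.7112, y* = 1.7112^0.35 ≈ 1.2069, c* = (1−0.19)·1.2069 ≈ 0.9776.
Maximizing c = f(k) − (n+δ)·k gives f'(k) = n+δ, i.e. 0.35·k^(0.35−1) = 0.134, so k_gold = (0.35/0.134)^(1/0.65) ≈ 4.3801.
y_gold = 4.3801^0.35 ≈ 1.6769, c_gold = y_gold − 0.134·k_gold ≈ 1.0900.
Gain: Δc = 1.0900 − 0.9776 ≈ 0.1125.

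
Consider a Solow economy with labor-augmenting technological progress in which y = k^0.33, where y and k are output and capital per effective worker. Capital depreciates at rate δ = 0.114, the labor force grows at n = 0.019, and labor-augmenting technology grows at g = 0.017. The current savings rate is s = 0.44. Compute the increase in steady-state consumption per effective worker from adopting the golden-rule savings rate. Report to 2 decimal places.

Δc ≈ 0.04

n + g + δ = 0.019 + 0.017 + 0.114 = 0.15.
Current steady state (s = 0.44): k* = (0.44/0.15)^(1/0.67) ≈ 4.9837, y* = 4.9837^0.33 ≈ 1.6990, c* = (1−0.44)·1.6990 ≈ 0.9514.
At the golden rule the marginal product of capital equals n+g+δ: 0.33·k^(0.33−1) = 0.15. Solving, k_gold = (0.33/0.15)^(1/0.67) ≈ 3.2440.
y_gold = 3.2440^0.33 ≈ 1.4745, c_gold = y_gold − 0.15·k_gold ≈ 0.9879.
Gain: Δc = 0.9879 − 0.9514 ≈ 0.0365.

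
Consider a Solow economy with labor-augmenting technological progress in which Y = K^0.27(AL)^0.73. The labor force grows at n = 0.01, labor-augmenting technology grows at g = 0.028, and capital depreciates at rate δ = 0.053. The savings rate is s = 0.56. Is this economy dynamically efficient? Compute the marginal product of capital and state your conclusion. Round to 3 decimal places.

n + g + δ = 0.01 + 0.028 + 0.053 = 0.091.
Steady-state k*: s·k^0.27 = 0.091·k gives k* = (0.56/0.091)^(1/0.73) ≈ 12.0510.
MPK = 0.27·12.0510^(-0.73) ≈ 0.0439.
MPK < n+g+δ = 0.091, so the economy is dynamically inefficient (over-saving).

dynamically inefficient; MPK ≈ 0.044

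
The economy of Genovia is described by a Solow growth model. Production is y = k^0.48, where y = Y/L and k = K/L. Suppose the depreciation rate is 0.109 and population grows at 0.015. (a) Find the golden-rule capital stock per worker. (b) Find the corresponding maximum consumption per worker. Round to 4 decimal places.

(a) k_gold ≈ 13.5027; (b) c_gold ≈ 1.8139

n + δ = 0.015 + 0.109 = 0.124.
Setting f'(k) = n+δ gives 0.48·k^(0.48−1) = 0.124, hence k_gold = (0.48/0.124)^(1/0.52) ≈ 13.5027.
y_gold = 13.5027^0.48 ≈ 3.4882; c_gold = y_gold − 0.124·k_gold ≈ 1.8139.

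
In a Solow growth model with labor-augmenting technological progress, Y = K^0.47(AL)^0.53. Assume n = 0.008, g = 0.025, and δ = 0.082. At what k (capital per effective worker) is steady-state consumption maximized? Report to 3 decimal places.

Capital per effective worker breaks even when investment replaces (n + g + δ)·k; here n + g + δ = 0.115.
Golden rule sets MPK = n+g+δ: 0.47·k^(0.47−1) = 0.115, so k_gold = (0.47/0.115)^(1/0.53) ≈ 14.2425.

k_gold ≈ 14.242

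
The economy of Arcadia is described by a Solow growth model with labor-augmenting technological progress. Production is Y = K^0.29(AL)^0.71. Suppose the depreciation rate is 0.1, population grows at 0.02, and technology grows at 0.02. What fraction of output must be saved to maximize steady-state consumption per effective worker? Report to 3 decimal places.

Break-even investment rate: n + g + δ = 0.02 + 0.02 + 0.1 = 0.14.
At the golden rule MPK = n+g+δ, and in any Cobb-Douglas steady state s = (n+g+δ)·k/y = MPK·k/y = capital's share 0.29.

s_gold = 0.290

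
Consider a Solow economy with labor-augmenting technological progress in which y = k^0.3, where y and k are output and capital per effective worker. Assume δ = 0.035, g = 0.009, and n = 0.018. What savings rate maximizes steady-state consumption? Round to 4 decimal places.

s_gold = 0.3000

n + g + δ = 0.018 + 0.009 + 0.035 = 0.062.
At the golden rule MPK = n+g+δ, and in any Cobb-Douglas steady state s = (n+g+δ)·k/y = MPK·k/y = capital's share 0.3.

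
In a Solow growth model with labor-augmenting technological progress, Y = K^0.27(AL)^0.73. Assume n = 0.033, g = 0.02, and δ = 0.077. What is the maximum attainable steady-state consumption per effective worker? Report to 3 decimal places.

c_gold ≈ 0.957

The effective depreciation rate is n + g + δ = 0.033 + 0.02 + 0.077 = 0.13.
At the golden rule the marginal product of capital equals n+g+δ: 0.27·k^(0.27−1) = 0.13. Solving, k_gold = (0.27/0.13)^(1/0.73) ≈ 2.7216.
y_gold = 2.7216^0.27 ≈ 1.3104.
c_gold = y_gold − (n+g+δ)·k_gold = 1.3104 − 0.13·2.7216 ≈ 0.9566.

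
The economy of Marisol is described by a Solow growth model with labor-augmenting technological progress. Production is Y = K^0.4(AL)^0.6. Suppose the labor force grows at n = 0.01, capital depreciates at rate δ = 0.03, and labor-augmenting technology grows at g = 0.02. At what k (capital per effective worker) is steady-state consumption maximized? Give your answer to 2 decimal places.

k_gold ≈ 23.61

Break-even investment rate: n + g + δ = 0.01 + 0.02 + 0.03 = 0.06.
At the golden rule the marginal product of capital equals n+g+δ: 0.4·k^(0.4−1) = 0.06. Solving, k_gold = (0.4/0.06)^(1/0.6) ≈ 23.6146.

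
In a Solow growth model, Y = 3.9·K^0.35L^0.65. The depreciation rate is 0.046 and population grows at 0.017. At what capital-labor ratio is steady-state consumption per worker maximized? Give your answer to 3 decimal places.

Break-even investment rate: n + δ = 0.017 + 0.046 = 0.063.
At the golden rule the marginal product of capital equals n+δ: 0.35·3.9·k^(0.35−1) = 0.063. Solving, k_gold = (0.35·3.9/0.063)^(1/0.65) ≈ 113.5180.

k_gold ≈ 113.518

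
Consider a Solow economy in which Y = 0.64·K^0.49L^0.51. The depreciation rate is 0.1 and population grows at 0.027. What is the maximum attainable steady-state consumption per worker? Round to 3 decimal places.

c_gold ≈ 0.778

n + δ = 0.027 + 0.1 = 0.127.
Golden rule sets MPK = n+δ: 0.49·0.64·k^(0.49−1) = 0.127, so k_gold = (0.49·0.64/0.127)^(1/0.51) ≈ 5.8850.
y_gold = 0.64·5.8850^0.49 ≈ 1.5253.
c_gold = y_gold − (n+δ)·k_gold = 1.5253 − 0.127·5.8850 ≈ 0.7779.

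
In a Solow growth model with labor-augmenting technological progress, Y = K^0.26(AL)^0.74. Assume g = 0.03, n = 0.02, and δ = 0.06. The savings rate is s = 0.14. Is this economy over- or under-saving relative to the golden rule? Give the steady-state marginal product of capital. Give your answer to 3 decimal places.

under-saving; MPK ≈ 0.204

Break-even investment rate: n + g + δ = 0.02 + 0.03 + 0.06 = 0.11.
Steady-state k*: s·k^0.26 = 0.11·k gives k* = (0.14/0.11)^(1/0.74) ≈ 1.3853.
MPK = 0.26·1.3853^(-0.74) ≈ 0.2043.
MPK > n+g+δ = 0.11, so the economy is dynamically efficient (under-saving).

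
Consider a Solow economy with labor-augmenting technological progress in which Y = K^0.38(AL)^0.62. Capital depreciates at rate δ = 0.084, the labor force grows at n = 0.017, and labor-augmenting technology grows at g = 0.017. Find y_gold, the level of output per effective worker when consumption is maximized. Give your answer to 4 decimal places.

Break-even investment rate: n + g + δ = 0.017 + 0.017 + 0.084 = 0.118.
Golden rule sets MPK = n+g+δ: 0.38·k^(0.38−1) = 0.118, so k_gold = (0.38/0.118)^(1/0.62) ≈ 6.5947.
Output: y_gold = k_gold^0.38 = 6.5947^0.38 ≈ 2.0478.

y_gold ≈ 2.0478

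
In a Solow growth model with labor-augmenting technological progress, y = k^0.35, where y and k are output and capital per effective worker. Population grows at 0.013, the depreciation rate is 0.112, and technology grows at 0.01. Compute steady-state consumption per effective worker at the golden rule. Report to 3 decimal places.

c_gold ≈ 1.086

Break-even investment rate: n + g + δ = 0.013 + 0.01 + 0.112 = 0.135.
Setting f'(k) = n+g+δ gives 0.35·k^(0.35−1) = 0.135, hence k_gold = (0.35/0.135)^(1/0.65) ≈ 4.3303.
y_gold = 4.3303^0.35 ≈ 1.6702.
c_gold = y_gold − (n+g+δ)·k_gold = 1.6702 − 0.135·4.3303 ≈ 1.0857.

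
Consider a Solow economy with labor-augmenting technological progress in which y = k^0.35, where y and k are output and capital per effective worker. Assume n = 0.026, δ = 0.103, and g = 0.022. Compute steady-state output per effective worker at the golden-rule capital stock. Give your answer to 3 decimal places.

y_gold ≈ 1.572

Capital per effective worker breaks even when investment replaces (n + g + δ)·k; here n + g + δ = 0.151.
Setting f'(k) = n+g+δ gives 0.35·k^(0.35−1) = 0.151, hence k_gold = (0.35/0.151)^(1/0.65) ≈ 3.6448.
Output: y_gold = k_gold^0.35 = 3.6448^0.35 ≈ 1.5725.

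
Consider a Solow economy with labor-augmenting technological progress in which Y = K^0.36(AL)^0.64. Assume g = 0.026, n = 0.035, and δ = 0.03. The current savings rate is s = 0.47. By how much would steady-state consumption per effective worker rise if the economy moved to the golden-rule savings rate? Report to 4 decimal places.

Δc ≈ 0.0525

n + g + δ = 0.035 + 0.026 + 0.03 = 0.091.
Current steady state (s = 0.47): k* = (0.47/0.091)^(1/0.64) ≈ 13.0062, y* = 13.0062^0.36 ≈ 2.5182, c* = (1−0.47)·2.5182 ≈ 1.3347.
Maximizing c = f(k) − (n+g+δ)·k gives f'(k) = n+g+δ, i.e. 0.36·k^(0.36−1) = 0.091, so k_gold = (0.36/0.091)^(1/0.64) ≈ 8.5747.
y_gold = 8.5747^0.36 ≈ 2.1675, c_gold = y_gold − 0.091·k_gold ≈ 1.3872.
Gain: Δc = 1.3872 − 1.3347 ≈ 0.0525.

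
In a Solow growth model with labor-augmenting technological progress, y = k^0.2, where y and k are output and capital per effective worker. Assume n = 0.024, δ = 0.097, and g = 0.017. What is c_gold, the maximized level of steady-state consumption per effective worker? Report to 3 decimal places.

Capital per effective worker breaks even when investment replaces (n + g + δ)·k; here n + g + δ = 0.138.
Golden rule sets MPK = n+g+δ: 0.2·k^(0.2−1) = 0.138, so k_gold = (0.2/0.138)^(1/0.8) ≈ 1.5902.
y_gold = 1.5902^0.2 ≈ 1.0972.
c_gold = y_gold − (n+g+δ)·k_gold = 1.0972 − 0.138·1.5902 ≈ 0.8778.

c_gold ≈ 0.878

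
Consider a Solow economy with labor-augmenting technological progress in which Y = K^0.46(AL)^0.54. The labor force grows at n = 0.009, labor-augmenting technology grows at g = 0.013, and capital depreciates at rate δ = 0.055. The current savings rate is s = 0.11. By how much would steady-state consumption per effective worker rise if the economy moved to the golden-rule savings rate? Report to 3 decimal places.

Break-even investment rate: n + g + δ = 0.009 + 0.013 + 0.055 = 0.077.
Current steady state (s = 0.11): k* = (0.11/0.077)^(1/0.54) ≈ 1.9358, y* = 1.9358^0.46 ≈ 1.3550, c* = (1−0.11)·1.3550 ≈ 1.2060.
Golden rule sets MPK = n+g+δ: 0.46·k^(0.46−1) = 0.077, so k_gold = (0.46/0.077)^(1/0.54) ≈ 27.3862.
y_gold = 27.3862^0.46 ≈ 4.5842, c_gold = y_gold − 0.077·k_gold ≈ 2.4755.
Gain: Δc = 2.4755 − 1.2060 ≈ 1.2695.

Δc ≈ 1.269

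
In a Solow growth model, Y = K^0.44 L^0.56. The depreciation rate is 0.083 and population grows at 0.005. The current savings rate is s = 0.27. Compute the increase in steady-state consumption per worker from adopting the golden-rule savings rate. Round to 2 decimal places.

Capital per worker breaks even when investment replaces (n + δ)·k; here n + δ = 0.088.
Current steady state (s = 0.27): k* = (0.27/0.088)^(1/0.56) ≈ 7.4034, y* = 7.4034^0.44 ≈ 2.4130, c* = (1−0.27)·2.4130 ≈ 1.7615.
Setting f'(k) = n+δ gives 0.44·k^(0.44−1) = 0.088, hence k_gold = (0.44/0.088)^(1/0.56) ≈ 17.7076.
y_gold = 17.7076^0.44 ≈ 3.5415, c_gold = y_gold − 0.088·k_gold ≈ 1.9833.
Gain: Δc = 1.9833 − 1.7615 ≈ 0.2218.

Δc ≈ 0.22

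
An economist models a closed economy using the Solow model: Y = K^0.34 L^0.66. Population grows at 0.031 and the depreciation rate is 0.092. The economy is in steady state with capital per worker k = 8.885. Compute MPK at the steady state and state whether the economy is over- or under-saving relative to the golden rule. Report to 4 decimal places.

Break-even investment rate: n + δ = 0.031 + 0.092 = 0.123.
MPK = 0.34·k^(0.34−1) = 0.34·8.885^(-0.66) ≈ 0.0804.
MPK < 0.123, so the economy is dynamically inefficient (over-saving).

over-saving; MPK ≈ 0.0804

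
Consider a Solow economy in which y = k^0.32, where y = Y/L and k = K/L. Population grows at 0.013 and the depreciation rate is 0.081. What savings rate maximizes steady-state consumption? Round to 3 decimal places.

s_gold = 0.320

n + δ = 0.013 + 0.081 = 0.094.
At the golden rule MPK = n+δ, and in any Cobb-Douglas steady state s = (n+δ)·k/y = MPK·k/y = capital's share 0.32.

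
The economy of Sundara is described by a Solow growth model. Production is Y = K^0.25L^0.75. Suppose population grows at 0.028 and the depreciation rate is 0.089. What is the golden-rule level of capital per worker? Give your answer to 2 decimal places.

The effective depreciation rate is n + δ = 0.028 + 0.089 = 0.117.
At the golden rule the marginal product of capital equals n+δ: 0.25·k^(0.25−1) = 0.117. Solving, k_gold = (0.25/0.117)^(1/0.75) ≈ 2.7522.

k_gold ≈ 2.75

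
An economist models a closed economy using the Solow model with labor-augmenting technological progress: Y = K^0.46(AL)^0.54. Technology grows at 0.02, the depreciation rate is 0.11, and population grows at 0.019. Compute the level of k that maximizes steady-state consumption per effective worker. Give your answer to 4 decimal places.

k_gold ≈ 8.0652

Break-even investment rate: n + g + δ = 0.019 + 0.02 + 0.11 = 0.149.
At the golden rule the marginal product of capital equals n+g+δ: 0.46·k^(0.46−1) = 0.149. Solving, k_gold = (0.46/0.149)^(1/0.54) ≈ 8.0652.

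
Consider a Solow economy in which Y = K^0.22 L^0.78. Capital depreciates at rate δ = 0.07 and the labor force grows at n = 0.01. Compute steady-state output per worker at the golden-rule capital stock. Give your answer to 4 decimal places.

y_gold ≈ 1.3302

Capital per worker breaks even when investment replaces (n + δ)·k; here n + δ = 0.08.
Golden rule sets MPK = n+δ: 0.22·k^(0.22−1) = 0.08, so k_gold = (0.22/0.08)^(1/0.78) ≈ 3.6580.
Output: y_gold = k_gold^0.22 = 3.6580^0.22 ≈ 1.3302.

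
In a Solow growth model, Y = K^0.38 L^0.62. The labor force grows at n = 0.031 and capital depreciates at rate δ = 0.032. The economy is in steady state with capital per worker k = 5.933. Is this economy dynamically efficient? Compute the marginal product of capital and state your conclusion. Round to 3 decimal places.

Capital per worker breaks even when investment replaces (n + δ)·k; here n + δ = 0.063.
MPK = 0.38·k^(0.38−1) = 0.38·5.933^(-0.62) ≈ 0.1260.
MPK > 0.063, so the economy is dynamically efficient (under-saving).

dynamically efficient; MPK ≈ 0.126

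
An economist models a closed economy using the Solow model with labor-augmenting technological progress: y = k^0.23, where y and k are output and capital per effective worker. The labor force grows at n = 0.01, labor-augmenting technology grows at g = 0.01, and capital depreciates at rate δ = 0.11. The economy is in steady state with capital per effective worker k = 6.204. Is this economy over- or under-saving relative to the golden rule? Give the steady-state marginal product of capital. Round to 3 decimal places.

The effective depreciation rate is n + g + δ = 0.01 + 0.01 + 0.11 = 0.13.
MPK = 0.23·k^(0.23−1) = 0.23·6.204^(-0.77) ≈ 0.0564.
MPK < 0.13, so the economy is dynamically inefficient (over-saving).

over-saving; MPK ≈ 0.056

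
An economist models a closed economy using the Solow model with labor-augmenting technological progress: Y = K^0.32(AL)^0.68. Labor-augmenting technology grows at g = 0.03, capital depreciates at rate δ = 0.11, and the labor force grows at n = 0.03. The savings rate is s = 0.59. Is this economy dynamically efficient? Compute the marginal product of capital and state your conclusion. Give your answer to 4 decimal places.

dynamically inefficient; MPK ≈ 0.0922

The effective depreciation rate is n + g + δ = 0.03 + 0.03 + 0.11 = 0.17.
Steady-state k*: s·k^0.32 = 0.17·k gives k* = (0.59/0.17)^(1/0.68) ≈ 6.2332.
MPK = 0.32·6.2332^(-0.68) ≈ 0.0922.
MPK < n+g+δ = 0.17, so the economy is dynamically inefficient (over-saving).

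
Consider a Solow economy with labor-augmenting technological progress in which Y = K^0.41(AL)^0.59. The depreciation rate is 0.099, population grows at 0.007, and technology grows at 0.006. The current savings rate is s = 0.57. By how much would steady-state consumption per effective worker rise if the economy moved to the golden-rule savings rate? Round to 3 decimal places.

The effective depreciation rate is n + g + δ = 0.007 + 0.006 + 0.099 = 0.112.
Current steady state (s = 0.57): k* = (0.57/0.112)^(1/0.59) ≈ 15.7661, y* = 15.7661^0.41 ≈ 3.0979, c* = (1−0.57)·3.0979 ≈ 1.3321.
At the golden rule the marginal product of capital equals n+g+δ: 0.41·k^(0.41−1) = 0.112. Solving, k_gold = (0.41/0.112)^(1/0.59) ≈ 9.0198.
y_gold = 9.0198^0.41 ≈ 2.4639, c_gold = y_gold − 0.112·k_gold ≈ 1.4537.
Gain: Δc = 1.4537 − 1.3321 ≈ 0.1216.

Δc ≈ 0.122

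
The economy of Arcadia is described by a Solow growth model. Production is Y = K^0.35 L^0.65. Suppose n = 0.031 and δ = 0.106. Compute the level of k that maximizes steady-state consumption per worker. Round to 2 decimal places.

k_gold ≈ 4.23

Break-even investment rate: n + δ = 0.031 + 0.106 = 0.137.
Setting f'(k) = n+δ gives 0.35·k^(0.35−1) = 0.137, hence k_gold = (0.35/0.137)^(1/0.65) ≈ 4.2334.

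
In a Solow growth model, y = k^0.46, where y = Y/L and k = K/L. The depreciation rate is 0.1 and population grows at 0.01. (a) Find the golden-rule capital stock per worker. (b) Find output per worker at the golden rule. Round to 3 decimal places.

(a) k_gold ≈ 14.147; (b) y_gold ≈ 3.383

The effective depreciation rate is n + δ = 0.01 + 0.1 = 0.11.
Golden rule sets MPK = n+δ: 0.46·k^(0.46−1) = 0.11, so k_gold = (0.46/0.11)^(1/0.54) ≈ 14.1474.
y_gold = 14.1474^0.46 ≈ 3.3831.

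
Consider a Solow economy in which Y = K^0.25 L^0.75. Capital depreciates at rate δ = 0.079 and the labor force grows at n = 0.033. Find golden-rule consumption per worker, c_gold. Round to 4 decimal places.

c_gold ≈ 0.9802

Capital per worker breaks even when investment replaces (n + δ)·k; here n + δ = 0.112.
Golden rule sets MPK = n+δ: 0.25·k^(0.25−1) = 0.112, so k_gold = (0.25/0.112)^(1/0.75) ≈ 2.9172.
y_gold = 2.9172^0.25 ≈ 1.3069.
c_gold = y_gold − (n+δ)·k_gold = 1.3069 − 0.112·2.9172 ≈ 0.9802.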